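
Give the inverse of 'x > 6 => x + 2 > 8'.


The inverse of (P → Q) is (¬P → ¬Q). It is equivalent to the converse, not to the original.
Here P = 'x > 6' and Q = 'x + 2 > 8'.

If not (x > 6), then not (x + 2 > 8).


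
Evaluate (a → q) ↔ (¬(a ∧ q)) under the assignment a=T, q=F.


Substitute a=T, q=F:
a → q = T → F = F
a ∧ q = T ∧ F = F
¬(a ∧ q) = T
(a → q) ↔ (¬(a ∧ q)) = F ↔ T = F

F


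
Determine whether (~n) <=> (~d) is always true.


Build the truth table over {d, n}:
d | n | φ
---------
False | False | True
True | False | False
False | True | False
True | True | True
Counterexample at row 2: with d=True, n=False, the formula is False.

No, it is not a tautology.


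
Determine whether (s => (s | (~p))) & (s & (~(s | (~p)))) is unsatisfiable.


Truth table over {p, s}:
p | s | φ
---------
False | False | False
True | False | False
False | True | False
True | True | False
Every row is false.

Yes, it is a contradiction.


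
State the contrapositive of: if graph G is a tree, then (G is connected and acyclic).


The contrapositive of (P → Q) is (¬Q → ¬P); it is logically equivalent to the original.
Here P = 'graph G is a tree' and Q = '(G is connected and acyclic)'.

If not ((G is connected and acyclic)), then not (graph G is a tree).


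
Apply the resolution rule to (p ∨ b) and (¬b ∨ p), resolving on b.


The clauses contain complementary literals b and ¬b.
Resolution eliminates this pair and disjoins the remaining literals (merging duplicates).

p


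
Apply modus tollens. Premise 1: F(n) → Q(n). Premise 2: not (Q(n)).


Modus tollens: from (P → Q) and ¬Q, infer ¬P.
Q = 'Q(n)' is denied; since P → Q, P must also fail.

Not (F(n)).


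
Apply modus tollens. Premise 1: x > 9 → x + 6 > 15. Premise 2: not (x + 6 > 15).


Modus tollens: from (P → Q) and ¬Q, infer ¬P.
Q = 'x + 6 > 15' is denied; since P → Q, P must also fail.

Not (x > 9).


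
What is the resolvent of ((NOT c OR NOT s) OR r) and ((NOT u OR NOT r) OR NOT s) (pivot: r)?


The clauses contain complementary literals r and NOTr.
Resolution eliminates this pair and disjoins the remaining literals (merging duplicates).

((NOT c OR NOT s) OR NOT u)


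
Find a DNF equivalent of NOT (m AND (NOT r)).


Step 1: Apply De Morgan: ¬(m ∧ (¬r)) = ¬m ∨ ¬(¬r).
Step 2: Eliminate any double negations (¬¬X = X).

(NOT m) OR r


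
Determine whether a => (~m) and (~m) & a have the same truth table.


Compare truth tables:
a | m | φ | ψ
-------------
False | False | True | False
True | False | True | True
False | True | True | False
True | True | False | False
They differ at row 1 (a=False, m=False): φ=True but ψ=False.

No, they are not logically equivalent.


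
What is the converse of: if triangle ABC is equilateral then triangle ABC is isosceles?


The converse of (P → Q) is (Q → P). It is not in general equivalent to the original.
Here P = 'triangle ABC is equilateral' and Q = 'triangle ABC is isosceles'.

If triangle ABC is isosceles, then triangle ABC is equilateral.


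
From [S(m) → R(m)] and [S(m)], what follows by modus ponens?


Modus ponens: from (P → Q) and P, infer Q.
P = 'S(m)' is asserted, and P → Q holds, so Q follows.

R(m).


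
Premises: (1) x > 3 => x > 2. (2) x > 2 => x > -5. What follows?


Hypothetical syllogism: from (P → Q) and (Q → R), infer (P → R).
Chain the two implications through the shared middle term 'x > 2'.

x > 3 => x > -5


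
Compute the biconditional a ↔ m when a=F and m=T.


Biconditional is true when both operands have the same truth value.
Substitute: a=F, m=T.
F ↔ T evaluates to F.

F


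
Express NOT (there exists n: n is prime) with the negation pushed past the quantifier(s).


¬(for all x: φ) = there exists x: ¬φ, and ¬(there exists x: φ) = for all x: ¬φ.
Apply to the existential statement.

for all n: NOT(n is prime)


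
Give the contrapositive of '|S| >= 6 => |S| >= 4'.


The contrapositive of (P → Q) is (¬Q → ¬P); it is logically equivalent to the original.
Here P = '|S| >= 6' and Q = '|S| >= 4'.

If not (|S| >= 4), then not (|S| >= 6).


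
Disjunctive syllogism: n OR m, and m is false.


Disjunctive syllogism: from (P ∨ Q) and ¬P, infer Q.
One disjunct, 'm', is ruled out; the other must hold.

n


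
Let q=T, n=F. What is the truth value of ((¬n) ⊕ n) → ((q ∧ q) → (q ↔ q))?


Substitute q=T, n=F:
¬n = T
(¬n) ⊕ n = T ⊕ F = T
q ∧ q = T ∧ T = T
q ↔ q = T ↔ T = T
(q ∧ q) → (q ↔ q) = T → T = T
((¬n) ⊕ n) → ((q ∧ q) → (q ↔ q)) = T → T = T

T


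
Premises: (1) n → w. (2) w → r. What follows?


Hypothetical syllogism: from (P → Q) and (Q → R), infer (P → R).
Chain the two implications through the shared middle term 'w'.

n → r


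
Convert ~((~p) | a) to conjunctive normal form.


Step 1: Apply De Morgan: ¬((¬p) ∨ a) = ¬(¬p) ∧ ¬a.
Step 2: Eliminate any double negations (¬¬X = X).

p & (~a)


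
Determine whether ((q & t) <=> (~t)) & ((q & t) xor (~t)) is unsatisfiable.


Truth table over {q, t}:
q | t | φ
---------
False | False | False
True | False | False
False | True | False
True | True | False
Every row is false.

Yes, it is a contradiction.


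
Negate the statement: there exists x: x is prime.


¬(for all x: φ) = there exists x: ¬φ, and ¬(there exists x: φ) = for all x: ¬φ.
Apply to the existential statement.

for all x: NOT(x is prime)


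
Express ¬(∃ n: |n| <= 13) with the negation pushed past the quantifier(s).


¬(∀ x: φ) = ∃ x: ¬φ, and ¬(∃ x: φ) = ∀ x: ¬φ.
Apply to the existential statement.

∀ n: ¬(|n| <= 13)


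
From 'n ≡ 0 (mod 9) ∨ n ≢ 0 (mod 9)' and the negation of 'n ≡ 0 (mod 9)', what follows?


Disjunctive syllogism: from (P ∨ Q) and ¬P, infer Q.
One disjunct, 'n ≡ 0 (mod 9)', is ruled out; the other must hold.

n ≢ 0 (mod 9)


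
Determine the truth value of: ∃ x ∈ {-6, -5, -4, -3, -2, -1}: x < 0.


Evaluate the predicate on each element: -6:T, -5:T, -4:T, -3:T, -2:T, -1:T.
Witness x = -6 satisfies the predicate.

T


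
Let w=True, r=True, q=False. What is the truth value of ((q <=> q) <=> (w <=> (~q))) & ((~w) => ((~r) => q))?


Substitute w=True, r=True, q=False:
q <=> q = False <=> False = True
~q = True
w <=> (~q) = True <=> True = True
(q <=> q) <=> (w <=> (~q)) = True <=> True = True
~w = False
~r = False
(~r) => q = False => False = True
(~w) => ((~r) => q) = False => True = True
((q <=> q) <=> (w <=> (~q))) & ((~w) => ((~r) => q)) = True & True = True

True


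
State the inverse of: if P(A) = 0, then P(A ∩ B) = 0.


The inverse of (P → Q) is (¬P → ¬Q). It is equivalent to the converse, not to the original.
Here P = 'P(A) = 0' and Q = 'P(A ∩ B) = 0'.

If not (P(A) = 0), then not (P(A ∩ B) = 0).


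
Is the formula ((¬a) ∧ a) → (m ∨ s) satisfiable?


Search for a satisfying assignment over {a, m, s}.
Try a=F, m=F, s=F: the formula evaluates to T.
A satisfying assignment exists.

Satisfiable.


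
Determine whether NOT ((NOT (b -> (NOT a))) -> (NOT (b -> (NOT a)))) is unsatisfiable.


Truth table over {a, b}:
a | b | φ
---------
F | F | F
T | F | F
F | T | F
T | T | F
Every row is false.

Yes, it is a contradiction.


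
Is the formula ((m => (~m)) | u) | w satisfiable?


Search for a satisfying assignment over {m, u, w}.
Try m=False, u=False, w=False: the formula evaluates to True.
A satisfying assignment exists.

Satisfiable.


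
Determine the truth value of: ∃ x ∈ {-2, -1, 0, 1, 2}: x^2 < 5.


Evaluate the predicate on each element: -2:T, -1:T, 0:T, 1:T, 2:T.
Witness x = -2 satisfies the predicate.

T


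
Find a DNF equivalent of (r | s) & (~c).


Step 1: Distribute ∧ over ∨: (r ∨ s) ∧ (¬c) = (r ∧ (¬c)) ∨ (s ∧ (¬c)).

(r & (~c)) | (s & (~c))


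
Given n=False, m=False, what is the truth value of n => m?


Implication is false only when antecedent is true and consequent is false.
Substitute: n=False, m=False.
False => False evaluates to True.

True


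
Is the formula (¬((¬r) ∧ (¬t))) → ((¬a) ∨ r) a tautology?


Build the truth table over {a, r, t}:
a | r | t | φ
-------------
F | F | F | T
T | F | F | T
F | T | F | T
T | T | F | T
F | F | T | T
T | F | T | F
F | T | T | T
T | T | T | T
Counterexample at row 6: with a=T, r=F, t=T, the formula is F.

No, it is not a tautology.


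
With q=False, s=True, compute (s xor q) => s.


Substitute q=False, s=True:
s xor q = True xor False = True
(s xor q) => s = True => True = True

True


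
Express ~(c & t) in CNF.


Step 1: Apply De Morgan: ¬(c ∧ t) = ¬c ∨ ¬t.

(~c) | (~t)


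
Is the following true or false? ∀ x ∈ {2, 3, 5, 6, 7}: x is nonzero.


Evaluate the predicate on each element: 2:T, 3:T, 5:T, 6:T, 7:T.
Every element satisfies the predicate.

T


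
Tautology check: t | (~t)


Build the truth table over {t}:
t | φ
-----
False | True
True | True
Every row evaluates to true.

Yes, it is a tautology.


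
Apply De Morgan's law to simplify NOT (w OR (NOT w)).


De Morgan: the negation of a disjunction is the conjunction of the negations.
Distribute NOT across OR, flipping it to AND, and negate each literal.

(NOT w) AND w


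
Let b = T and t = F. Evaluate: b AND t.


Conjunction is true only when both operands are true.
Substitute: b=T, t=F.
T AND F evaluates to F.

F


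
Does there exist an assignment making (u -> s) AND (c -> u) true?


Search for a satisfying assignment over {c, s, u}.
Try c=F, s=F, u=F: the formula evaluates to T.
A satisfying assignment exists.

Satisfiable.


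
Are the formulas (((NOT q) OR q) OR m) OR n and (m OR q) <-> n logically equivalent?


Compare truth tables:
m | n | q | φ | ψ
-----------------
F | F | F | T | T
T | F | F | T | F
F | T | F | T | F
T | T | F | T | T
F | F | T | T | F
T | F | T | T | F
F | T | T | T | T
T | T | T | T | T
They differ at row 2 (m=T, n=F, q=F): φ=T but ψ=F.

No, they are not logically equivalent.


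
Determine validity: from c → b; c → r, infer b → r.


This is (no valid rule). There exist truth assignments where the premises are all true but the conclusion is false.

Invalid.


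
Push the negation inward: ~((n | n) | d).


De Morgan: the negation of a disjunction is the conjunction of the negations.
Distribute ~ across |, flipping it to &, and negate each literal.

((~n) & (~n)) & (~d)


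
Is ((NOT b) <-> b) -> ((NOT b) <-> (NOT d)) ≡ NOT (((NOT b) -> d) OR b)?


Compare truth tables:
b | d | φ | ψ
-------------
F | F | T | T
T | F | T | F
F | T | T | F
T | T | T | F
They differ at row 2 (b=T, d=F): φ=T but ψ=F.

No, they are not logically equivalent.


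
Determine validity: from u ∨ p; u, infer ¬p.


This is affirming a disjunct (fallacy). There exist truth assignments where the premises are all true but the conclusion is false.

Invalid.


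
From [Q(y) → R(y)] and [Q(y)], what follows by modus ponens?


Modus ponens: from (P → Q) and P, infer Q.
P = 'Q(y)' is asserted, and P → Q holds, so Q follows.

R(y).


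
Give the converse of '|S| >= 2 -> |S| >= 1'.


The converse of (P → Q) is (Q → P). It is not in general equivalent to the original.
Here P = '|S| >= 2' and Q = '|S| >= 1'.

If |S| >= 1, then |S| >= 2.


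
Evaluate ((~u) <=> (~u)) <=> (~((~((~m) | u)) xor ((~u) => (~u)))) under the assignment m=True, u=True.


Substitute m=True, u=True:
… (earlier sub-steps elided)
(~u) <=> (~u) = False <=> False = True
~m = False
(~m) | u = False | True = True
~((~m) | u) = False
~u = False
~u = False
(~u) => (~u) = False => False = True
(~((~m) | u)) xor ((~u) => (~u)) = False xor True = True
~((~((~m) | u)) xor ((~u) => (~u))) = False
((~u) <=> (~u)) <=> (~((~((~m) | u)) xor ((~u) => (~u)))) = True <=> False = False

False


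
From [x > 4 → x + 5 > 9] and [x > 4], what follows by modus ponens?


Modus ponens: from (P → Q) and P, infer Q.
P = 'x > 4' is asserted, and P → Q holds, so Q follows.

x + 5 > 9.


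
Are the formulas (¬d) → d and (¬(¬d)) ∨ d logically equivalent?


Compare truth tables:
d | φ | ψ
---------
F | F | F
T | T | T
The columns φ and ψ agree on every row.

Yes, they are logically equivalent.


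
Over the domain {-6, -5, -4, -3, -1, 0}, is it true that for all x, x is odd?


Evaluate the predicate on each element: -6:F, -5:T, -4:F, -3:T, -1:T, 0:F.
Counterexample x = -6 fails the predicate.

F


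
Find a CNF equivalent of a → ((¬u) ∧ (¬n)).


Step 1: Rewrite a → ((¬u) ∧ (¬n)) as ¬a ∨ ((¬u) ∧ (¬n)).
Step 2: Distribute ∨ over ∧.

((¬a) ∨ (¬u)) ∧ ((¬a) ∨ (¬n))


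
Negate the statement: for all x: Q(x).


¬(for all x: φ) = there exists x: ¬φ, and ¬(there exists x: φ) = for all x: ¬φ.
Apply to the universal statement.

there exists x: NOT(Q(x))


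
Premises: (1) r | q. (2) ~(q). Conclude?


Disjunctive syllogism: from (P ∨ Q) and ¬P, infer Q.
One disjunct, 'q', is ruled out; the other must hold.

r


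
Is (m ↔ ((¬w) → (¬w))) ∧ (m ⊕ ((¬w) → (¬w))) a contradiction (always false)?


Truth table over {m, w}:
m | w | φ
---------
F | F | F
T | F | F
F | T | F
T | T | F
Every row is false.

Yes, it is a contradiction.


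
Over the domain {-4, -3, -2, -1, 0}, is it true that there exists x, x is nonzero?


Evaluate the predicate on each element: -4:T, -3:T, -2:T, -1:T, 0:F.
Witness x = -4 satisfies the predicate.

T


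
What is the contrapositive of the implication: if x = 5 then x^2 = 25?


The contrapositive of (P → Q) is (¬Q → ¬P); it is logically equivalent to the original.
Here P = 'x = 5' and Q = 'x^2 = 25'.

If not (x^2 = 25), then not (x = 5).


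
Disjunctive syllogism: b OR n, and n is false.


Disjunctive syllogism: from (P ∨ Q) and ¬P, infer Q.
One disjunct, 'n', is ruled out; the other must hold.

b


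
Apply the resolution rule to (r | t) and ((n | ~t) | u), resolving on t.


The clauses contain complementary literals t and ~t.
Resolution eliminates this pair and disjoins the remaining literals (merging duplicates).

((r | n) | u)


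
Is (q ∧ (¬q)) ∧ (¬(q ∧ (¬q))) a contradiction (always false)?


Truth table over {q}:
q | φ
-----
F | F
T | F
Every row is false.

Yes, it is a contradiction.


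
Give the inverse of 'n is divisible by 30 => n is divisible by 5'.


The inverse of (P → Q) is (¬P → ¬Q). It is equivalent to the converse, not to the original.
Here P = 'n is divisible by 30' and Q = 'n is divisible by 5'.

If not (n is divisible by 30), then not (n is divisible by 5).


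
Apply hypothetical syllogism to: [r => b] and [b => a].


Hypothetical syllogism: from (P → Q) and (Q → R), infer (P → R).
Chain the two implications through the shared middle term 'b'.

r => a


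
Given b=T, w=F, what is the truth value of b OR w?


Disjunction is false only when both operands are false.
Substitute: b=T, w=F.
T OR F evaluates to T.

T


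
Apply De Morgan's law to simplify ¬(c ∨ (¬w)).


De Morgan: the negation of a disjunction is the conjunction of the negations.
Distribute ¬ across ∨, flipping it to ∧, and negate each literal.

(¬c) ∧ w


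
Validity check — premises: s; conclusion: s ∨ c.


This matches the form of disjunction introduction: the conclusion follows in every model of the premises.

Valid.


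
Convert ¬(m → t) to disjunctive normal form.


Step 1: Rewrite implication then negate: ¬(¬m ∨ t) = m ∧ ¬t.

m ∧ (¬t)


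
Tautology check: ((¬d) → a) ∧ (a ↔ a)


Build the truth table over {a, d}:
a | d | φ
---------
F | F | F
T | F | T
F | T | T
T | T | T
Counterexample at row 1: with a=F, d=F, the formula is F.

No, it is not a tautology.


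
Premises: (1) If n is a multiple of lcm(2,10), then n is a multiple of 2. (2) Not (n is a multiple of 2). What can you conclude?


Modus tollens: from (P → Q) and ¬Q, infer ¬P.
Q = 'n is a multiple of 2' is denied; since P → Q, P must also fail.

Not (n is a multiple of lcm(2,10)).


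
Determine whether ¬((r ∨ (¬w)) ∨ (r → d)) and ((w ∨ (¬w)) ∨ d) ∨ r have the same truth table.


Compare truth tables:
d | r | w | φ | ψ
-----------------
F | F | F | F | T
T | F | F | F | T
F | T | F | F | T
T | T | F | F | T
F | F | T | F | T
T | F | T | F | T
F | T | T | F | T
T | T | T | F | T
They differ at row 1 (d=F, r=F, w=F): φ=F but ψ=T.

No, they are not logically equivalent.


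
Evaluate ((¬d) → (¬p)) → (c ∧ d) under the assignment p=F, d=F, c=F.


Substitute p=F, d=F, c=F:
¬d = T
¬p = T
(¬d) → (¬p) = T → T = T
c ∧ d = F ∧ F = F
((¬d) → (¬p)) → (c ∧ d) = T → F = F

F


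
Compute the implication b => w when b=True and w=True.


Implication is false only when antecedent is true and consequent is false.
Substitute: b=True, w=True.
True => True evaluates to True.

True


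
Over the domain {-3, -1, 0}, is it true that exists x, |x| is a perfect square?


Evaluate the predicate on each element: -3:False, -1:True, 0:True.
Witness x = -1 satisfies the predicate.

True


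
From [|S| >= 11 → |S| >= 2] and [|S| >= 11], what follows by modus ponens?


Modus ponens: from (P → Q) and P, infer Q.
P = '|S| >= 11' is asserted, and P → Q holds, so Q follows.

|S| >= 2.


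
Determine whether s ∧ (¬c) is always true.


Build the truth table over {c, s}:
c | s | φ
---------
F | F | F
T | F | F
F | T | T
T | T | F
Counterexample at row 1: with c=F, s=F, the formula is F.

No, it is not a tautology.


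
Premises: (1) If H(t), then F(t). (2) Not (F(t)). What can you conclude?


Modus tollens: from (P → Q) and ¬Q, infer ¬P.
Q = 'F(t)' is denied; since P → Q, P must also fail.

Not (H(t)).


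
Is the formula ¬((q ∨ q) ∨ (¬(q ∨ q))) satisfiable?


Check all 2 assignments over {q}:
q | φ
-----
F | F
T | F
No assignment makes the formula true.

Unsatisfiable.


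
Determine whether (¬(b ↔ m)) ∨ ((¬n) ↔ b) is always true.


Build the truth table over {b, m, n}:
b | m | n | φ
-------------
F | F | F | F
T | F | F | T
F | T | F | T
T | T | F | T
F | F | T | T
T | F | T | T
F | T | T | T
T | T | T | F
Counterexample at row 1: with b=F, m=F, n=F, the formula is F.

No, it is not a tautology.


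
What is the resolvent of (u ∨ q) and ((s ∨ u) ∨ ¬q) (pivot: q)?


The clauses contain complementary literals q and ¬q.
Resolution eliminates this pair and disjoins the remaining literals (merging duplicates).

(u ∨ s)


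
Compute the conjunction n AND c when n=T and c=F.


Conjunction is true only when both operands are true.
Substitute: n=T, c=F.
T AND F evaluates to F.

F


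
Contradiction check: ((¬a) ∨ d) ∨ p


Truth table over {a, d, p}:
a | d | p | φ
-------------
F | F | F | T
T | F | F | F
F | T | F | T
T | T | F | T
F | F | T | T
T | F | T | T
F | T | T | T
T | T | T | T
Satisfying assignment at row 1: a=F, d=F, p=F gives T.

No, it is not a contradiction.


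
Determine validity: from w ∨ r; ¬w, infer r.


This matches the form of disjunctive syllogism: the conclusion follows in every model of the premises.

Valid.


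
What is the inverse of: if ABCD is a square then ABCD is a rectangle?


The inverse of (P → Q) is (¬P → ¬Q). It is equivalent to the converse, not to the original.
Here P = 'ABCD is a square' and Q = 'ABCD is a rectangle'.

If not (ABCD is a square), then not (ABCD is a rectangle).


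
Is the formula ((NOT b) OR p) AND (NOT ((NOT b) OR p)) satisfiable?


Check all 4 assignments over {b, p}:
b | p | φ
---------
F | F | F
T | F | F
F | T | F
T | T | F
No assignment makes the formula true.

Unsatisfiable.


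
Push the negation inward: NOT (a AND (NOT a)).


De Morgan: the negation of a conjunction is the disjunction of the negations.
Distribute NOT across AND, flipping it to OR, and negate each literal.

(NOT a) OR a


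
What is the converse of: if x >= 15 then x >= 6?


The converse of (P → Q) is (Q → P). It is not in general equivalent to the original.
Here P = 'x >= 15' and Q = 'x >= 6'.

If x >= 6, then x >= 15.


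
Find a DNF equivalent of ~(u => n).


Step 1: Rewrite implication then negate: ¬(¬u ∨ n) = u ∧ ¬n.

u & (~n)


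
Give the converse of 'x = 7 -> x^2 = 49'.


The converse of (P → Q) is (Q → P). It is not in general equivalent to the original.
Here P = 'x = 7' and Q = 'x^2 = 49'.

If x^2 = 49, then x = 7.


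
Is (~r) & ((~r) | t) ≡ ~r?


Compare truth tables:
r | t | φ | ψ
-------------
False | False | True | True
True | False | False | False
False | True | True | True
True | True | False | False
The columns φ and ψ agree on every row.

Yes, they are logically equivalent.


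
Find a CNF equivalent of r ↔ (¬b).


Step 1: Rewrite r ↔ (¬b) as (r → (¬b)) ∧ ((¬b) → r).
Step 2: Rewrite each implication as a disjunction.
Step 3: Eliminate any double negations (¬¬X = X).

((¬r) ∨ (¬b)) ∧ (b ∨ r)


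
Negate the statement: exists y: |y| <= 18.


¬(forall x: φ) = exists x: ¬φ, and ¬(exists x: φ) = forall x: ¬φ.
Apply to the existential statement.

forall y: ~(|y| <= 18)


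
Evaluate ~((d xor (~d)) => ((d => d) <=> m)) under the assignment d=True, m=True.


Substitute d=True, m=True:
~d = False
d xor (~d) = True xor False = True
d => d = True => True = True
(d => d) <=> m = True <=> True = True
(d xor (~d)) => ((d => d) <=> m) = True => True = True
~((d xor (~d)) => ((d => d) <=> m)) = False

False


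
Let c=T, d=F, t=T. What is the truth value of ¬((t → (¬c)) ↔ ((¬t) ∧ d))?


Substitute c=T, d=F, t=T:
¬c = F
t → (¬c) = T → F = F
¬t = F
(¬t) ∧ d = F ∧ F = F
(t → (¬c)) ↔ ((¬t) ∧ d) = F ↔ F = T
¬((t → (¬c)) ↔ ((¬t) ∧ d)) = F

F


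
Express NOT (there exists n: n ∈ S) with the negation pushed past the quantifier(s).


¬(for all x: φ) = there exists x: ¬φ, and ¬(there exists x: φ) = for all x: ¬φ.
Apply to the existential statement.

for all n: NOT(n ∈ S)


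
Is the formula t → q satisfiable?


Search for a satisfying assignment over {q, t}.
Try q=F, t=F: the formula evaluates to T.
A satisfying assignment exists.

Satisfiable.


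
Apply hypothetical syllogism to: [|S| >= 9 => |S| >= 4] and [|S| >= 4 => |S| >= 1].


Hypothetical syllogism: from (P → Q) and (Q → R), infer (P → R).
Chain the two implications through the shared middle term '|S| >= 4'.

|S| >= 9 => |S| >= 1


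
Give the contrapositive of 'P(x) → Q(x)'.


The contrapositive of (P → Q) is (¬Q → ¬P); it is logically equivalent to the original.
Here P = 'P(x)' and Q = 'Q(x)'.

If not (Q(x)), then not (P(x)).


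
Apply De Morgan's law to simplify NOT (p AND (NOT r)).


De Morgan: the negation of a conjunction is the disjunction of the negations.
Distribute NOT across AND, flipping it to OR, and negate each literal.

(NOT p) OR r


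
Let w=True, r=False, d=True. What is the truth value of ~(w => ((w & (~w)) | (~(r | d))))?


Substitute w=True, r=False, d=True:
~w = False
w & (~w) = True & False = False
r | d = False | True = True
~(r | d) = False
(w & (~w)) | (~(r | d)) = False | False = False
w => ((w & (~w)) | (~(r | d))) = True => False = False
~(w => ((w & (~w)) | (~(r | d)))) = True

True


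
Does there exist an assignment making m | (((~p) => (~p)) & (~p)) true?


Search for a satisfying assignment over {m, p}.
Try m=False, p=False: the formula evaluates to True.
A satisfying assignment exists.

Satisfiable.


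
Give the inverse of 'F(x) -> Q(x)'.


The inverse of (P → Q) is (¬P → ¬Q). It is equivalent to the converse, not to the original.
Here P = 'F(x)' and Q = 'Q(x)'.

If not (F(x)), then not (Q(x)).


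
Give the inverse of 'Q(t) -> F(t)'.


The inverse of (P → Q) is (¬P → ¬Q). It is equivalent to the converse, not to the original.
Here P = 'Q(t)' and Q = 'F(t)'.

If not (Q(t)), then not (F(t)).


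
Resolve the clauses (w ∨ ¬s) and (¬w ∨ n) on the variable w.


The clauses contain complementary literals w and ¬w.
Resolution eliminates this pair and disjoins the remaining literals (merging duplicates).

(¬s ∨ n)


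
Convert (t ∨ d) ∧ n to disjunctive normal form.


Step 1: Distribute ∧ over ∨: (t ∨ d) ∧ n = (t ∧ n) ∨ (d ∧ n).

(t ∧ n) ∨ (d ∧ n)


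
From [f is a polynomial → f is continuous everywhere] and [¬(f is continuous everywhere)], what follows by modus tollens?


Modus tollens: from (P → Q) and ¬Q, infer ¬P.
Q = 'f is continuous everywhere' is denied; since P → Q, P must also fail.

Not (f is a polynomial).


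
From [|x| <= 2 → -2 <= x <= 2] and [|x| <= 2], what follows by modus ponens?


Modus ponens: from (P → Q) and P, infer Q.
P = '|x| <= 2' is asserted, and P → Q holds, so Q follows.

-2 <= x <= 2.


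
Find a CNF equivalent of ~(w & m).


Step 1: Apply De Morgan: ¬(w ∧ m) = ¬w ∨ ¬m.

(~w) | (~m)


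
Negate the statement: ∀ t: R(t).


¬(∀ x: φ) = ∃ x: ¬φ, and ¬(∃ x: φ) = ∀ x: ¬φ.
Apply to the universal statement.

∃ t: ¬(R(t))


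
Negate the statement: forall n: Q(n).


¬(forall x: φ) = exists x: ¬φ, and ¬(exists x: φ) = forall x: ¬φ.
Apply to the universal statement.

exists n: ~(Q(n))


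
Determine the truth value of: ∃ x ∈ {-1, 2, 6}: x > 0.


Evaluate the predicate on each element: -1:F, 2:T, 6:T.
Witness x = 2 satisfies the predicate.

T


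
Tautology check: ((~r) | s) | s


Build the truth table over {r, s}:
r | s | φ
---------
False | False | True
True | False | False
False | True | True
True | True | True
Counterexample at row 2: with r=True, s=False, the formula is False.

No, it is not a tautology.


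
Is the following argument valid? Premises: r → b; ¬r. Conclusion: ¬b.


This is denying the antecedent (fallacy). There exist truth assignments where the premises are all true but the conclusion is false.

Invalid.


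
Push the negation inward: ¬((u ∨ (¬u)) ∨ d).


De Morgan: the negation of a disjunction is the conjunction of the negations.
Distribute ¬ across ∨, flipping it to ∧, and negate each literal.

((¬u) ∧ u) ∧ (¬d)


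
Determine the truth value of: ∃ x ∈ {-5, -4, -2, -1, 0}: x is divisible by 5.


Evaluate the predicate on each element: -5:T, -4:F, -2:F, -1:F, 0:T.
Witness x = -5 satisfies the predicate.

T


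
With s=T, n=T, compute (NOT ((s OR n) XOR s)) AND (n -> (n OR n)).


Substitute s=T, n=T:
s OR n = T OR T = T
(s OR n) XOR s = T XOR T = F
NOT ((s OR n) XOR s) = T
n OR n = T OR T = T
n -> (n OR n) = T -> T = T
(NOT ((s OR n) XOR s)) AND (n -> (n OR n)) = T AND T = T

T


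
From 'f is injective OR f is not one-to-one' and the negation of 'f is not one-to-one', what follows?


Disjunctive syllogism: from (P ∨ Q) and ¬P, infer Q.
One disjunct, 'f is not one-to-one', is ruled out; the other must hold.

f is injective


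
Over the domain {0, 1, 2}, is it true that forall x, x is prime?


Evaluate the predicate on each element: 0:False, 1:False, 2:True.
Counterexample x = 0 fails the predicate.

False


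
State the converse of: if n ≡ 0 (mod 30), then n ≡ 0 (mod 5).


The converse of (P → Q) is (Q → P). It is not in general equivalent to the original.
Here P = 'n ≡ 0 (mod 30)' and Q = 'n ≡ 0 (mod 5)'.

If n ≡ 0 (mod 5), then n ≡ 0 (mod 30).


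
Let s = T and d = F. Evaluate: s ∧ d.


Conjunction is true only when both operands are true.
Substitute: s=T, d=F.
T ∧ F evaluates to F.

F


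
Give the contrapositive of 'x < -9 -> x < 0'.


The contrapositive of (P → Q) is (¬Q → ¬P); it is logically equivalent to the original.
Here P = 'x < -9' and Q = 'x < 0'.

If not (x < 0), then not (x < -9).


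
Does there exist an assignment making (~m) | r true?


Search for a satisfying assignment over {m, r}.
Try m=False, r=False: the formula evaluates to True.
A satisfying assignment exists.

Satisfiable.


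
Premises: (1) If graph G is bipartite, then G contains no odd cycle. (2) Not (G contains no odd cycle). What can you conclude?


Modus tollens: from (P → Q) and ¬Q, infer ¬P.
Q = 'G contains no odd cycle' is denied; since P → Q, P must also fail.

Not (graph G is bipartite).


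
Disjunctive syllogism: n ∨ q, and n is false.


Disjunctive syllogism: from (P ∨ Q) and ¬P, infer Q.
One disjunct, 'n', is ruled out; the other must hold.

q


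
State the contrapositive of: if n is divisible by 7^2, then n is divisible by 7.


The contrapositive of (P → Q) is (¬Q → ¬P); it is logically equivalent to the original.
Here P = 'n is divisible by 7^2' and Q = 'n is divisible by 7'.

If not (n is divisible by 7), then not (n is divisible by 7^2).


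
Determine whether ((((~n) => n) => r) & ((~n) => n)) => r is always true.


Build the truth table over {n, r}:
n | r | φ
---------
False | False | True
True | False | True
False | True | True
True | True | True
Every row evaluates to true.

Yes, it is a tautology.


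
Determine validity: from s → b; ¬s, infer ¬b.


This is denying the antecedent (fallacy). There exist truth assignments where the premises are all true but the conclusion is false.

Invalid.


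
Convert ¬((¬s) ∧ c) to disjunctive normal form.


Step 1: Apply De Morgan: ¬((¬s) ∧ c) = ¬(¬s) ∨ ¬c.
Step 2: Eliminate any double negations (¬¬X = X).

s ∨ (¬c)


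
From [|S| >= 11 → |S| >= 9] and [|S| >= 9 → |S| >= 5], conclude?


Hypothetical syllogism: from (P → Q) and (Q → R), infer (P → R).
Chain the two implications through the shared middle term '|S| >= 9'.

|S| >= 11 → |S| >= 5


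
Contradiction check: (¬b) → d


Truth table over {b, d}:
b | d | φ
---------
F | F | F
T | F | T
F | T | T
T | T | T
Satisfying assignment at row 2: b=T, d=F gives T.

No, it is not a contradiction.


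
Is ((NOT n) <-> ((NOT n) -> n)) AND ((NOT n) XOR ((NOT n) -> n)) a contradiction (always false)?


Truth table over {n}:
n | φ
-----
F | F
T | F
Every row is false.

Yes, it is a contradiction.


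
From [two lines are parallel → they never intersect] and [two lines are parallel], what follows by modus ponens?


Modus ponens: from (P → Q) and P, infer Q.
P = 'two lines are parallel' is asserted, and P → Q holds, so Q follows.

they never intersect.


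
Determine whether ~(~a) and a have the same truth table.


Compare truth tables:
a | φ | ψ
---------
False | False | False
True | True | True
The columns φ and ψ agree on every row.

Yes, they are logically equivalent.


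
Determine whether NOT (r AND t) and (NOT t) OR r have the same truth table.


Compare truth tables:
r | t | φ | ψ
-------------
F | F | T | T
T | F | T | T
F | T | T | F
T | T | F | T
They differ at row 3 (r=F, t=T): φ=T but ψ=F.

No, they are not logically equivalent.


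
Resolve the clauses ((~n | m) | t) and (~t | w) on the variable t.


The clauses contain complementary literals t and ~t.
Resolution eliminates this pair and disjoins the remaining literals (merging duplicates).

((m | ~n) | w)


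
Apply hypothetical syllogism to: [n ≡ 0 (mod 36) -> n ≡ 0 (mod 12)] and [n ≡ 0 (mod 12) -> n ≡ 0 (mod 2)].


Hypothetical syllogism: from (P → Q) and (Q → R), infer (P → R).
Chain the two implications through the shared middle term 'n ≡ 0 (mod 12)'.

n ≡ 0 (mod 36) -> n ≡ 0 (mod 2)


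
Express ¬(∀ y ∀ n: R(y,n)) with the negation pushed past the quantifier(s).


Negation flips each quantifier (∀↔∃) and negates the inner predicate.
¬(∀ y ∀ n: φ) = ∃ y ∃ n: ¬φ.

∃ y ∃ n: ¬(R(y,n))


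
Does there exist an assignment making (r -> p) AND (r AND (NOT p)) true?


Check all 4 assignments over {p, r}:
p | r | φ
---------
F | F | F
T | F | F
F | T | F
T | T | F
No assignment makes the formula true.

Unsatisfiable.


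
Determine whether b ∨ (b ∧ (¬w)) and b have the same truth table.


Compare truth tables:
b | w | φ | ψ
-------------
F | F | F | F
T | F | T | T
F | T | F | F
T | T | T | T
The columns φ and ψ agree on every row.

Yes, they are logically equivalent.


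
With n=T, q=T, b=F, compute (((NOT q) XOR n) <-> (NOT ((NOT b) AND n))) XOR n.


Substitute n=T, q=T, b=F:
NOT q = F
(NOT q) XOR n = F XOR T = T
NOT b = T
(NOT b) AND n = T AND T = T
NOT ((NOT b) AND n) = F
((NOT q) XOR n) <-> (NOT ((NOT b) AND n)) = T <-> F = F
(((NOT q) XOR n) <-> (NOT ((NOT b) AND n))) XOR n = F XOR T = T

T


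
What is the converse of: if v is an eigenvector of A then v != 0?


The converse of (P → Q) is (Q → P). It is not in general equivalent to the original.
Here P = 'v is an eigenvector of A' and Q = 'v != 0'.

If v != 0, then v is an eigenvector of A.


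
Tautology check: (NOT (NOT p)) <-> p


Build the truth table over {p}:
p | φ
-----
F | T
T | T
Every row evaluates to true.

Yes, it is a tautology.


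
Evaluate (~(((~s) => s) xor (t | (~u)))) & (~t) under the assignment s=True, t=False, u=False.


Substitute s=True, t=False, u=False:
~s = False
(~s) => s = False => True = True
~u = True
t | (~u) = False | True = True
((~s) => s) xor (t | (~u)) = True xor True = False
~(((~s) => s) xor (t | (~u))) = True
~t = True
(~(((~s) => s) xor (t | (~u)))) & (~t) = True & True = True

True


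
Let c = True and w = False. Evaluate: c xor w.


Exclusive or is true when exactly one operand is true.
Substitute: c=True, w=False.
True xor False evaluates to True.

True


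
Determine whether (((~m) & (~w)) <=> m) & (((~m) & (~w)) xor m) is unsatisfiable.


Truth table over {m, w}:
m | w | φ
---------
False | False | False
True | False | False
False | True | False
True | True | False
Every row is false.

Yes, it is a contradiction.


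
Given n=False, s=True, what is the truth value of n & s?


Conjunction is true only when both operands are true.
Substitute: n=False, s=True.
False & True evaluates to False.

False


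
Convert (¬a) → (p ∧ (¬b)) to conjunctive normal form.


Step 1: Rewrite (¬a) → (p ∧ (¬b)) as ¬(¬a) ∨ (p ∧ (¬b)).
Step 2: Distribute ∨ over ∧.
Step 3: Eliminate any double negations (¬¬X = X).

(a ∨ p) ∧ (a ∨ (¬b))


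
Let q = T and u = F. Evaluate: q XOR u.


Exclusive or is true when exactly one operand is true.
Substitute: q=T, u=F.
T XOR F evaluates to T.

T


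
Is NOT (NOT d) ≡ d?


Compare truth tables:
d | φ | ψ
---------
F | F | F
T | T | T
The columns φ and ψ agree on every row.

Yes, they are logically equivalent.


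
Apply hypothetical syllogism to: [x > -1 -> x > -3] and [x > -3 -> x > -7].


Hypothetical syllogism: from (P → Q) and (Q → R), infer (P → R).
Chain the two implications through the shared middle term 'x > -3'.

x > -1 -> x > -7


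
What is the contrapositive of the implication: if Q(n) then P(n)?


The contrapositive of (P → Q) is (¬Q → ¬P); it is logically equivalent to the original.
Here P = 'Q(n)' and Q = 'P(n)'.

If not (P(n)), then not (Q(n)).


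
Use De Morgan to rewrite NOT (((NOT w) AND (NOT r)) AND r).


De Morgan: the negation of a conjunction is the disjunction of the negations.
Distribute NOT across AND, flipping it to OR, and negate each literal.

(w OR r) OR (NOT r)


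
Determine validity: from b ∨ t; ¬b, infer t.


This matches the form of disjunctive syllogism: the conclusion follows in every model of the premises.

Valid.


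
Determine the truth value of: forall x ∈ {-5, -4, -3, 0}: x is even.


Evaluate the predicate on each element: -5:False, -4:True, -3:False, 0:True.
Counterexample x = -5 fails the predicate.

False


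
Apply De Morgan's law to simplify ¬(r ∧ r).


De Morgan: the negation of a conjunction is the disjunction of the negations.
Distribute ¬ across ∧, flipping it to ∨, and negate each literal.

(¬r) ∨ (¬r)


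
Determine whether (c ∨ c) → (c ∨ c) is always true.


Build the truth table over {c}:
c | φ
-----
F | T
T | T
Every row evaluates to true.

Yes, it is a tautology.


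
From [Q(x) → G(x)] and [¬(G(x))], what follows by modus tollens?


Modus tollens: from (P → Q) and ¬Q, infer ¬P.
Q = 'G(x)' is denied; since P → Q, P must also fail.

Not (Q(x)).


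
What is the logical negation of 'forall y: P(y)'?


¬(forall x: φ) = exists x: ¬φ, and ¬(exists x: φ) = forall x: ¬φ.
Apply to the universal statement.

exists y: ~(P(y))


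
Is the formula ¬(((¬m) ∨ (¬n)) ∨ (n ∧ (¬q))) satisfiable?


Search for a satisfying assignment over {m, n, q}.
Try m=T, n=T, q=T: the formula evaluates to T.
A satisfying assignment exists.

Satisfiable.


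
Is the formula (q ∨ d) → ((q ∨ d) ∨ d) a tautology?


Build the truth table over {d, q}:
d | q | φ
---------
F | F | T
T | F | T
F | T | T
T | T | T
Every row evaluates to true.

Yes, it is a tautology.


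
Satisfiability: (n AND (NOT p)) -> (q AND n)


Search for a satisfying assignment over {n, p, q}.
Try n=F, p=F, q=F: the formula evaluates to T.
A satisfying assignment exists.

Satisfiable.


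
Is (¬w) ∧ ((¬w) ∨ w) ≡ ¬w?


Compare truth tables:
w | φ | ψ
---------
F | T | T
T | F | F
The columns φ and ψ agree on every row.

Yes, they are logically equivalent.


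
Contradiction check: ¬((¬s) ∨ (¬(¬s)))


Truth table over {s}:
s | φ
-----
F | F
T | F
Every row is false.

Yes, it is a contradiction.


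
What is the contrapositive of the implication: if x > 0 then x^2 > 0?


The contrapositive of (P → Q) is (¬Q → ¬P); it is logically equivalent to the original.
Here P = 'x > 0' and Q = 'x^2 > 0'.

If not (x^2 > 0), then not (x > 0).


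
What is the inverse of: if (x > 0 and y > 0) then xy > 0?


The inverse of (P → Q) is (¬P → ¬Q). It is equivalent to the converse, not to the original.
Here P = '(x > 0 and y > 0)' and Q = 'xy > 0'.

If not ((x > 0 and y > 0)), then not (xy > 0).


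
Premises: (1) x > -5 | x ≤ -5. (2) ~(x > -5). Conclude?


Disjunctive syllogism: from (P ∨ Q) and ¬P, infer Q.
One disjunct, 'x > -5', is ruled out; the other must hold.

x ≤ -5


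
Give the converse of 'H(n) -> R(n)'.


The converse of (P → Q) is (Q → P). It is not in general equivalent to the original.
Here P = 'H(n)' and Q = 'R(n)'.

If R(n), then H(n).


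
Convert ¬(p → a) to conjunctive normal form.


Step 1: Rewrite p → a as ¬p ∨ a.
Step 2: Negate: ¬(¬p ∨ a) = p ∧ ¬a (De Morgan + double negation).

p ∧ (¬a)


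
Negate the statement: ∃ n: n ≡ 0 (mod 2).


¬(∀ x: φ) = ∃ x: ¬φ, and ¬(∃ x: φ) = ∀ x: ¬φ.
Apply to the existential statement.

∀ n: ¬(n ≡ 0 (mod 2))


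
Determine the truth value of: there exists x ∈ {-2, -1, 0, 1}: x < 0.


Evaluate the predicate on each element: -2:T, -1:T, 0:F, 1:F.
Witness x = -2 satisfies the predicate.

T


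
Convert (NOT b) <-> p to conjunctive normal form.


Step 1: Rewrite (¬b) ↔ p as ((¬b) → p) ∧ (p → (¬b)).
Step 2: Rewrite each implication as a disjunction.
Step 3: Eliminate any double negations (¬¬X = X).

(b OR p) AND ((NOT p) OR (NOT b))


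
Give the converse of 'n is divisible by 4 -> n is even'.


The converse of (P → Q) is (Q → P). It is not in general equivalent to the original.
Here P = 'n is divisible by 4' and Q = 'n is even'.

If n is even, then n is divisible by 4.
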